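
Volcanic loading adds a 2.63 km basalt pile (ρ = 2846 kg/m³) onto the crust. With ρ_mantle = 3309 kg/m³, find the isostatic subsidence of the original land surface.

2.26 km

Subaerial loading: s = t ρ_load / ρ_m.
s = 2.63 km × 2846/3309 = 2.26 km.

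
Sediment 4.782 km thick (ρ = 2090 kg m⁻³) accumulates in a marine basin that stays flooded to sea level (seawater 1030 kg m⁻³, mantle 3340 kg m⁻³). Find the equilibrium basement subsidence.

2.19 km

Submarine loading: the sediment displaces seawater, and the subsidence is in turn flooded, so s (ρ_m − ρ_w) = t (ρ_sed − ρ_w).
s = 4.782 km × (2090 − 1030) / (3340 − 1030) = 2.19 km.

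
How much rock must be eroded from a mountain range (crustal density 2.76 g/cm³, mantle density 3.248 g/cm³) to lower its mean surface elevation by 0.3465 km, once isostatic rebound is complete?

2.31 km

Net drop Δ = e − u = e − e ρ_c/ρ_m = e (ρ_m − ρ_c)/ρ_m.
e = Δ ρ_m/(ρ_m − ρ_c) = 0.3465 km × 3.248/0.488 = 2.31 km.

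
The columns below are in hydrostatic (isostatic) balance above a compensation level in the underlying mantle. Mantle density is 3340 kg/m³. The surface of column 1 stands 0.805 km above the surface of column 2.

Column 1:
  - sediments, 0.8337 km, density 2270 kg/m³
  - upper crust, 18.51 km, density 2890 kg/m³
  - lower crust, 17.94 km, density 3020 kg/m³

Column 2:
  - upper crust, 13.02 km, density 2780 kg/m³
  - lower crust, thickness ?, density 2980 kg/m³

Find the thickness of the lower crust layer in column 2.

Take the compensation level at the base of the deeper column (depth z_c below the surface of column 1) and equate Σ ρ_i t_i down to z_c; mantle fills any gap and the z_c terms cancel.
Column 1: 0.8337×2270 + 18.51×2890 + 17.94×3020 + (z_c − 37.2837)×3340
Column 2: 0.805×0 + 13.02×2780 + x×2980 + (z_c − 0.805 − 13.02 − x)×3340
The z_c×3340 term appears on both sides and cancels. Collect the known terms of each column as K = Σ(ρt)_known − 3340 × (depth of known layers): K_1 = 109565.199 − 3340×37.2837 = −14962.359; K_2 = 36195.6 − 3340×(0.805 + 13.02) = −9979.9.
Balance: K_1 = K_2 − x×(3340 − 2980), so x = (K_2 − K_1)/(3340 − 2980) = 4982.46/360 = 13.8 km.

13.8 km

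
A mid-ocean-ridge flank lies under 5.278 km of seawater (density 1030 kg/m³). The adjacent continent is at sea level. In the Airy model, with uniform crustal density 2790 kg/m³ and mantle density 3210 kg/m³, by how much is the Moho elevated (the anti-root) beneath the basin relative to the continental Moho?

22.1 km

In Airy isostatic equilibrium: replacing crust with seawater at the top is compensated by replacing crust with mantle at the base: d (ρ_c − ρ_w) = a (ρ_m − ρ_c).
a = d (ρ_c − ρ_w)/(ρ_m − ρ_c) = 5.278 km × 1760/420 = 22.1 km.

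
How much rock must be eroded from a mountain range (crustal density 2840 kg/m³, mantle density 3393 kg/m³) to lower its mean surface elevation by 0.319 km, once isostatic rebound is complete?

Net drop Δ = e − u = e − e ρ_c/ρ_m = e (ρ_m − ρ_c)/ρ_m.
e = Δ ρ_m/(ρ_m − ρ_c) = 0.319 km × 3393/553 = 1.96 km.

1.96 km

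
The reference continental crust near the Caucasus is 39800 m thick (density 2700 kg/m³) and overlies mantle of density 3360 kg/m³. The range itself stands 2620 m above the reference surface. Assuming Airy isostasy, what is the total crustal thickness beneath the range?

53100 m

Root depth r = h ρ_c / (ρ_m − ρ_c) = 2620 m × 2700 / 660 = 10720 m.
Total thickness = T + h + r = 39800 m + 2620 m + 10720 m = 53100 m.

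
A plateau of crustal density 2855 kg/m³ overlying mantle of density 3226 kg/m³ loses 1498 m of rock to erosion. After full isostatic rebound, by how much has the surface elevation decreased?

172 m

Rebound u = e ρ_c/ρ_m = 1498 m × 2855/3226 = 1326 m.
Net surface drop = e − u = 1498 m − 1326 m = e (ρ_m − ρ_c)/ρ_m = 172 m.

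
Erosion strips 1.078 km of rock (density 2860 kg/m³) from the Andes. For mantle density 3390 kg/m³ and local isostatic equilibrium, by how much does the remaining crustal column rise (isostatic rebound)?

Unloading: uplift u = e ρ_c/ρ_m = 1.078 km × 2860/3390 = 0.909 km.

0.909 km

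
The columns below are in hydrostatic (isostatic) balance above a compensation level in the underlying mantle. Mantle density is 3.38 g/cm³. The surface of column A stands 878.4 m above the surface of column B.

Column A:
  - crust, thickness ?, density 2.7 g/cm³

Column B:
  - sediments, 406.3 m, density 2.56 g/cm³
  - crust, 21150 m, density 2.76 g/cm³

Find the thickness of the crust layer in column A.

Take the compensation level at the base of the deeper column (depth z_c below the surface of column A) and equate Σ ρ_i t_i down to z_c; mantle fills any gap and the z_c terms cancel.
Column A: x×2.7 + (z_c − 0 − x)×3.38
Column B: 878.4×0 + 406.3×2.56 + 21150×2.76 + (z_c − 878.4 − 21556.3)×3.38
The z_c×3.38 term appears on both sides and cancels. Collect the known terms of each column as K = Σ(ρt)_known − 3.38 × (depth of known layers): K_A = 0 − 3.38×0 = 0; K_B = 59414.128 − 3.38×(878.4 + 21556.3) = −16415.158.
Balance: K_A − x×(3.38 − 2.7) = K_B, so x = (K_A − K_B)/(3.38 − 2.7) = 16415.2/0.68 = 24100 m.

24100 m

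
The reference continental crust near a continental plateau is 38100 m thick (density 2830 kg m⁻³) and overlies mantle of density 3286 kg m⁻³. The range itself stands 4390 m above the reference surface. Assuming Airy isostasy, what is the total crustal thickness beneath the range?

69700 m

Root depth r = h ρ_c / (ρ_m − ρ_c) = 4390 m × 2830 / 456 = 27240 m.
Total thickness = T + h + r = 38100 m + 4390 m + 27240 m = 69700 m.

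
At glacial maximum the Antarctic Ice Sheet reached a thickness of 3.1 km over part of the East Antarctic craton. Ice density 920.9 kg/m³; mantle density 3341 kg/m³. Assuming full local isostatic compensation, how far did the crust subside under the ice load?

0.854 km

Balancing pressure at the compensation depth: the ice load ρ_ice t is balanced by mantle displaced below, ρ_m s.
s = t ρ_ice / ρ_m = 3.1 km × 920.9/3341 = 0.854 km.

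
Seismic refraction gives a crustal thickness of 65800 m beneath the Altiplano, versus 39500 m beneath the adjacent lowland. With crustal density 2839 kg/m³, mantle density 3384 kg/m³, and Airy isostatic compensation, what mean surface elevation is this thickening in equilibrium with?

Excess crust Δ = 65800 m − 39500 m = 26300 m, split between elevation h and root r with h + r = Δ.
Airy balance ρ_c h = (ρ_m − ρ_c) r gives r = h ρ_c/(ρ_m − ρ_c), so h (1 + ρ_c/(ρ_m − ρ_c)) = Δ, i.e. h = Δ (ρ_m − ρ_c)/ρ_m.
h = 26300 m × 545/3384 = 4240 m.

4240 m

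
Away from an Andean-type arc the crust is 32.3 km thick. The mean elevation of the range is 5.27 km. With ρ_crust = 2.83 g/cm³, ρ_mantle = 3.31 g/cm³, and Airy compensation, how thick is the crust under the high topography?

68.6 km

Root depth r = h ρ_c / (ρ_m − ρ_c) = 5.27 km × 2.83 / 0.48 = 31.07 km.
Total thickness = T + h + r = 32.3 km + 5.27 km + 31.07 km = 68.6 km.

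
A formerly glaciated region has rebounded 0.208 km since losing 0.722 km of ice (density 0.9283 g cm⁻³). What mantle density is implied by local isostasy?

3.22 g cm⁻³

ρ_m = ρ_ice t / u = 0.9283 × 0.722 km/0.208 km = 3.22 g cm⁻³.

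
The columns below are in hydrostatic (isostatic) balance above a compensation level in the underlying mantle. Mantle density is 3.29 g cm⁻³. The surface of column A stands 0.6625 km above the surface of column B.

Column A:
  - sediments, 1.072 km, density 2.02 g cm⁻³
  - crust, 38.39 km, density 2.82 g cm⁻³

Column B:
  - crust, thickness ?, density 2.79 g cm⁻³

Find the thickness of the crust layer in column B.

Take the compensation level at the base of the deeper column (depth z_c below the surface of column A) and equate Σ ρ_i t_i down to z_c; mantle fills any gap and the z_c terms cancel.
Column A: 1.072×2.02 + 38.39×2.82 + (z_c − 39.462)×3.29
Column B: 0.6625×0 + x×2.79 + (z_c − 0.6625 − 0 − x)×3.29
The z_c×3.29 term appears on both sides and cancels. Collect the known terms of each column as K = Σ(ρt)_known − 3.29 × (depth of known layers): K_A = 110.42524 − 3.29×39.462 = −19.40474; K_B = 0 − 3.29×(0.6625 + 0) = −2.179625.
Balance: K_A = K_B − x×(3.29 − 2.79), so x = (K_B − K_A)/(3.29 − 2.79) = 17.2251/0.5 = 34.5 km.

34.5 km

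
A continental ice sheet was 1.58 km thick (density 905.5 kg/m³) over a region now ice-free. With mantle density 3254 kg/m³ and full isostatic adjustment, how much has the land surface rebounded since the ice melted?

Removing the load lets mantle flow back in; uplift u satisfies ρ_ice t = ρ_m u.
u = t ρ_ice/ρ_m = 1.58 km × 905.5/3254 = 0.44 km.

0.44 km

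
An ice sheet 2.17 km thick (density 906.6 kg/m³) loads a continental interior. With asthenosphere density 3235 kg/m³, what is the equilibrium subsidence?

In Airy isostatic equilibrium: the ice load ρ_ice t is balanced by mantle displaced below, ρ_m s.
s = t ρ_ice / ρ_m = 2.17 km × 906.6/3235 = 0.608 km.

0.608 km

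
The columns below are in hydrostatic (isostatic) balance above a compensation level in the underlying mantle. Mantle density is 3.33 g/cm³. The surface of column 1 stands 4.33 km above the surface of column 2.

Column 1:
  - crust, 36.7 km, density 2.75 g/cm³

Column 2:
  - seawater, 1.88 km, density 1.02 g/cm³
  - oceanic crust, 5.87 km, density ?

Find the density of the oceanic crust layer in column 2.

Take the compensation level at the base of the deeper column (depth z_c below the surface of column 1) and equate Σ ρ_i t_i down to z_c; mantle fills any gap and the z_c terms cancel.
Column 1: 36.7×2.75 + (z_c − 36.7)×3.33
Column 2: 4.33×0 + 1.88×1.02 + 5.87×ρ + (z_c − 4.33 − 7.75)×3.33
The z_c×3.33 term appears on both sides and cancels. Collect the known terms of each column as K = Σ(ρt)_known − 3.33 × (depth of known layers): K_1 = 100.925 − 3.33×36.7 = −21.286; K_2 = 1.9176 − 3.33×(4.33 + 7.75) = −38.3088.
Balance: K_1 = K_2 + 5.87×ρ, so ρ = (K_1 − K_2)/5.87 = 17.0228/5.87 = 2.9 g/cm³.

2.9 g/cm³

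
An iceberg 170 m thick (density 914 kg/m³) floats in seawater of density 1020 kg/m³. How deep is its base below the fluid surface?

152 m

Draft d = t ρ_obj/ρ_fluid = 170 m × 914/1020 = 152 m.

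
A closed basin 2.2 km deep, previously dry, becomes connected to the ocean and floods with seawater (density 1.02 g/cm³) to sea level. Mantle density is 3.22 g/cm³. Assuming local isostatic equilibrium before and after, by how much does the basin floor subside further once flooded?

After flooding the water column is d + s deep. Its weight must equal the weight of mantle displaced by the extra subsidence s: (d + s) ρ_w = s ρ_m.
s = d ρ_w / (ρ_m − ρ_w) = 2.2 km × 1.02/(3.22 − 1.02) = 1.02 km.

1.02 km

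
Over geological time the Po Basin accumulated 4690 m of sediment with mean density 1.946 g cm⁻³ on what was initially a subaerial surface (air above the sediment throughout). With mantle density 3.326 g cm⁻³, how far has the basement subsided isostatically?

Subaerial load: s = t ρ_sed / ρ_m = 4690 m × 1.946/3.326 = 2740 m.

2740 m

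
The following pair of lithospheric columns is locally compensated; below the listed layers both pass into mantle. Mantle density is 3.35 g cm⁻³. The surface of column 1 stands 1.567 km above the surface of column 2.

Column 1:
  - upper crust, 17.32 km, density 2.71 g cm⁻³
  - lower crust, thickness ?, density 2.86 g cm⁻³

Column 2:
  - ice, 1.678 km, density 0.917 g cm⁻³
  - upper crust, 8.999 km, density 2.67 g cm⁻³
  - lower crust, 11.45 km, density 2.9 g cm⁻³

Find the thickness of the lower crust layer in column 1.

Take the compensation level at the base of the deeper column (depth z_c below the surface of column 1) and equate Σ ρ_i t_i down to z_c; mantle fills any gap and the z_c terms cancel.
Column 1: 17.32×2.71 + x×2.86 + (z_c − 17.32 − x)×3.35
Column 2: 1.567×0 + 1.678×0.917 + 8.999×2.67 + 11.45×2.9 + (z_c − 1.567 − 22.127)×3.35
The z_c×3.35 term appears on both sides and cancels. Collect the known terms of each column as K = Σ(ρt)_known − 3.35 × (depth of known layers): K_1 = 46.9372 − 3.35×17.32 = −11.0848; K_2 = 58.771056 − 3.35×(1.567 + 22.127) = −20.603844.
Balance: K_1 − x×(3.35 − 2.86) = K_2, so x = (K_1 − K_2)/(3.35 − 2.86) = 9.51904/0.49 = 19.4 km.

19.4 km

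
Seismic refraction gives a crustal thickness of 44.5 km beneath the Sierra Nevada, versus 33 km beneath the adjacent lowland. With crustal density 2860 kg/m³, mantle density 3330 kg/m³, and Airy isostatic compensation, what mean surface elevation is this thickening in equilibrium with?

Excess crust Δ = 44.5 km − 33 km = 11.5 km, split between elevation h and root r with h + r = Δ.
Airy balance ρ_c h = (ρ_m − ρ_c) r gives r = h ρ_c/(ρ_m − ρ_c), so h (1 + ρ_c/(ρ_m − ρ_c)) = Δ, i.e. h = Δ (ρ_m − ρ_c)/ρ_m.
h = 11.5 km × 470/3330 = 1.62 km.

1.62 km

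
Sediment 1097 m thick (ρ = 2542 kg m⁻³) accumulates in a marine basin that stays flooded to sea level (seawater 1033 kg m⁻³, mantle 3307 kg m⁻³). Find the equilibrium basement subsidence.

Submarine loading: the sediment displaces seawater, and the subsidence is in turn flooded, so s (ρ_m − ρ_w) = t (ρ_sed − ρ_w).
s = 1097 m × (2542 − 1033) / (3307 − 1033) = 728 m.

728 m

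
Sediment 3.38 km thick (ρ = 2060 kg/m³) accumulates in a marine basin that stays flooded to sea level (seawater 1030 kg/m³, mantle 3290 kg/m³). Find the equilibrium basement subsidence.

1.54 km

Submarine loading: the sediment displaces seawater, and the subsidence is in turn flooded, so s (ρ_m − ρ_w) = t (ρ_sed − ρ_w).
s = 3.38 km × (2060 − 1030) / (3290 − 1030) = 1.54 km.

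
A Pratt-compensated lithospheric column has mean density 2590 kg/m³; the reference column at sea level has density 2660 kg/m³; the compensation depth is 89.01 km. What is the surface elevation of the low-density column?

ρ_ref D = ρ (D + h) → h = D (ρ_ref − ρ)/ρ.
h = 89.01 km × (2660 − 2590)/2590 = 2.41 km.

2.41 km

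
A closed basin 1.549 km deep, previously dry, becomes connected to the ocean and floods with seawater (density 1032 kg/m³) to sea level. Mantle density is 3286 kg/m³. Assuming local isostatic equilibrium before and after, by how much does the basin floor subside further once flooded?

0.709 km

After flooding the water column is d + s deep. Its weight must equal the weight of mantle displaced by the extra subsidence s: (d + s) ρ_w = s ρ_m.
s = d ρ_w / (ρ_m − ρ_w) = 1.549 km × 1032/(3286 − 1032) = 0.709 km.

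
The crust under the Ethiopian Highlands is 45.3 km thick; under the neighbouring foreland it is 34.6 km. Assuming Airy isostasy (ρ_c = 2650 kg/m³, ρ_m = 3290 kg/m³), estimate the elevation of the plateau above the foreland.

Excess crust Δ = 45.3 km − 34.6 km = 10.7 km, split between elevation h and root r with h + r = Δ.
Airy balance ρ_c h = (ρ_m − ρ_c) r gives r = h ρ_c/(ρ_m − ρ_c), so h (1 + ρ_c/(ρ_m − ρ_c)) = Δ, i.e. h = Δ (ρ_m − ρ_c)/ρ_m.
h = 10.7 km × 640/3290 = 2.08 km.

2.08 km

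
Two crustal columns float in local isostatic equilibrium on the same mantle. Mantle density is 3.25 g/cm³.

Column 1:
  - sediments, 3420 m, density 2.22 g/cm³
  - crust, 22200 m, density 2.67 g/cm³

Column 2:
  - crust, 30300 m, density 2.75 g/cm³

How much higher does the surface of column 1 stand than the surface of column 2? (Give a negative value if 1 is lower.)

384 m

For any compensation level in the mantle, the mantle terms cancel and isostasy reduces to e = (Σt_1 − Σt_2) − (Σ(ρt)_1 − Σ(ρt)_2) / ρ_m.
Σt_1 = 25620 m; Σt_2 = 30300 m; Σ(ρt)_1 = 66866.4; Σ(ρt)_2 = 83325 (in m·g/cm³).
e = (25620 − 30300) − (66866.4 − 83325) / 3.25 = 384 m.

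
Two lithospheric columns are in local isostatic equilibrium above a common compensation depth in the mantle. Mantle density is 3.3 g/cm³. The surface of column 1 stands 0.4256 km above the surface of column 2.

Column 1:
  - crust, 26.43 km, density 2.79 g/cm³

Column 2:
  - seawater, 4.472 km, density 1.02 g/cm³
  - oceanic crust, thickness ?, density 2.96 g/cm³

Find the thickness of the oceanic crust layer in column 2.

5.53 km

Take the compensation level at the base of the deeper column (depth z_c below the surface of column 1) and equate Σ ρ_i t_i down to z_c; mantle fills any gap and the z_c terms cancel.
Column 1: 26.43×2.79 + (z_c − 26.43)×3.3
Column 2: 0.4256×0 + 4.472×1.02 + x×2.96 + (z_c − 0.4256 − 4.472 − x)×3.3
The z_c×3.3 term appears on both sides and cancels. Collect the known terms of each column as K = Σ(ρt)_known − 3.3 × (depth of known layers): K_1 = 73.7397 − 3.3×26.43 = −13.4793; K_2 = 4.56144 − 3.3×(0.4256 + 4.472) = −11.60064.
Balance: K_1 = K_2 − x×(3.3 − 2.96), so x = (K_2 − K_1)/(3.3 − 2.96) = 1.87866/0.34 = 5.53 km.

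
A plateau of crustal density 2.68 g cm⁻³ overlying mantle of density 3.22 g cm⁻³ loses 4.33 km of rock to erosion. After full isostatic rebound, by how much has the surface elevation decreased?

0.726 km

Rebound u = e ρ_c/ρ_m = 4.33 km × 2.68/3.22 = 3.604 km.
Net surface drop = e − u = 4.33 km − 3.604 km = e (ρ_m − ρ_c)/ρ_m = 0.726 km.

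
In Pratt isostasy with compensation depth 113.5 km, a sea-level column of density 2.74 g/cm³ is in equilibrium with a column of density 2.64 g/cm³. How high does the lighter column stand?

4.3 km

ρ_ref D = ρ (D + h) → h = D (ρ_ref − ρ)/ρ.
h = 113.5 km × (2.74 − 2.64)/2.64 = 4.3 km.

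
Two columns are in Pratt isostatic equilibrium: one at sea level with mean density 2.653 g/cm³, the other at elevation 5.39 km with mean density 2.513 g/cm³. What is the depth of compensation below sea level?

ρ_ref D = ρ (D + h) → D (ρ_ref − ρ) = ρ h.
D = ρ h/(ρ_ref − ρ) = 2.513 × 5.39 km/(2.653 − 2.513) = 96.8 km.

96.8 km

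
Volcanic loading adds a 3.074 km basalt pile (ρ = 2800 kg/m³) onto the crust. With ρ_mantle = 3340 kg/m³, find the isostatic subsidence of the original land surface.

Subaerial loading: s = t ρ_load / ρ_m.
s = 3.074 km × 2800/3340 = 2.58 km.

2.58 km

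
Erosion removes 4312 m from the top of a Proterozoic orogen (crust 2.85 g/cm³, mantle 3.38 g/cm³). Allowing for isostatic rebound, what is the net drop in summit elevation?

676 m

Rebound u = e ρ_c/ρ_m = 4312 m × 2.85/3.38 = 3636 m.
Net surface drop = e − u = 4312 m − 3636 m = e (ρ_m − ρ_c)/ρ_m = 676 m.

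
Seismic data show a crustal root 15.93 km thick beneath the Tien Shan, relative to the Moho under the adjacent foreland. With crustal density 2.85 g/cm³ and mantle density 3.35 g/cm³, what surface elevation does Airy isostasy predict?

2.79 km

By Archimedes' principle applied to the lithosphere: ρ_c h = (ρ_m − ρ_c) r.
h = r (ρ_m − ρ_c) / ρ_c = 15.93 km × (3.35 − 2.85) / 2.85 = 2.79 km.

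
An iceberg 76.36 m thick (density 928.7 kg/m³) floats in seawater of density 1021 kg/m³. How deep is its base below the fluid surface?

Draft d = t ρ_obj/ρ_fluid = 76.36 m × 928.7/1021 = 69.5 m.

69.5 m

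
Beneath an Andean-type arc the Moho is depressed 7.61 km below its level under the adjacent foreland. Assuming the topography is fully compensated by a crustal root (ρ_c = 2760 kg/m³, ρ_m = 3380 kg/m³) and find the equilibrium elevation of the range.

For local isostatic compensation: ρ_c h = (ρ_m − ρ_c) r.
h = r (ρ_m − ρ_c) / ρ_c = 7.61 km × (3380 − 2760) / 2760 = 1.71 km.

1.71 km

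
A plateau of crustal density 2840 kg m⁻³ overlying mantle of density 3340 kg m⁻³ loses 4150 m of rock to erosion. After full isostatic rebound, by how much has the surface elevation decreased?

621 m

Rebound u = e ρ_c/ρ_m = 4150 m × 2840/3340 = 3529 m.
Net surface drop = e − u = 4150 m − 3529 m = e (ρ_m − ρ_c)/ρ_m = 621 m.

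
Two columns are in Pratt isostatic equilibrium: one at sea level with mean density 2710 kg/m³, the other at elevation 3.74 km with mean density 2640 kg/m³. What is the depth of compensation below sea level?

ρ_ref D = ρ (D + h) → D (ρ_ref − ρ) = ρ h.
D = ρ h/(ρ_ref − ρ) = 2640 × 3.74 km/(2710 − 2640) = 141 km.

141 km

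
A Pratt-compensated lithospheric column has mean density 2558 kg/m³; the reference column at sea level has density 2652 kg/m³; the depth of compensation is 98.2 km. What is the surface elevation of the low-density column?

ρ_ref D = ρ (D + h) → h = D (ρ_ref − ρ)/ρ.
h = 98.2 km × (2652 − 2558)/2558 = 3.61 km.

3.61 km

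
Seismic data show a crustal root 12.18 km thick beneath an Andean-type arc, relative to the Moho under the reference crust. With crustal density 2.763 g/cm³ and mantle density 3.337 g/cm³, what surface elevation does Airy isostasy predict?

2.53 km

By Archimedes' principle applied to the lithosphere: ρ_c h = (ρ_m − ρ_c) r.
h = r (ρ_m − ρ_c) / ρ_c = 12.18 km × (3.337 − 2.763) / 2.763 = 2.53 km.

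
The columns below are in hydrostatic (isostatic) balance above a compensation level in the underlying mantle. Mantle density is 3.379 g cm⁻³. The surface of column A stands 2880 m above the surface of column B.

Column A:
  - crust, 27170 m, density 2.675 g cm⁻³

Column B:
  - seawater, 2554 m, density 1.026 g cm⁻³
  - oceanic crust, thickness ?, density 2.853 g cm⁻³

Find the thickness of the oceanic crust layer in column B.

6440 m

Take the compensation level at the base of the deeper column (depth z_c below the surface of column A) and equate Σ ρ_i t_i down to z_c; mantle fills any gap and the z_c terms cancel.
Column A: 27170×2.675 + (z_c − 27170)×3.379
Column B: 2880×0 + 2554×1.026 + x×2.853 + (z_c − 2880 − 2554 − x)×3.379
The z_c×3.379 term appears on both sides and cancels. Collect the known terms of each column as K = Σ(ρt)_known − 3.379 × (depth of known layers): K_A = 72679.75 − 3.379×27170 = −19127.68; K_B = 2620.404 − 3.379×(2880 + 2554) = −15741.082.
Balance: K_A = K_B − x×(3.379 − 2.853), so x = (K_B − K_A)/(3.379 − 2.853) = 3386.6/0.526 = 6440 m.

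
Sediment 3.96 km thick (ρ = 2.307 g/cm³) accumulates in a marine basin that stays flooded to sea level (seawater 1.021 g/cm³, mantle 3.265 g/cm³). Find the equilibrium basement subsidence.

Submarine loading: the sediment displaces seawater, and the subsidence is in turn flooded, so s (ρ_m − ρ_w) = t (ρ_sed − ρ_w).
s = 3.96 km × (2.307 − 1.021) / (3.265 − 1.021) = 2.27 km.

2.27 km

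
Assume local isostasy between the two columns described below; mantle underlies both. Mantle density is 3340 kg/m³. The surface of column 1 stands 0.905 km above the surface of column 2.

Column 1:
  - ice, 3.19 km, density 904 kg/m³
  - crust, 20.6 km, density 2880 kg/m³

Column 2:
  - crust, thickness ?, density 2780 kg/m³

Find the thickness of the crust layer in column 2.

Take the compensation level at the base of the deeper column (depth z_c below the surface of column 1) and equate Σ ρ_i t_i down to z_c; mantle fills any gap and the z_c terms cancel.
Column 1: 3.19×904 + 20.6×2880 + (z_c − 23.79)×3340
Column 2: 0.905×0 + x×2780 + (z_c − 0.905 − 0 − x)×3340
The z_c×3340 term appears on both sides and cancels. Collect the known terms of each column as K = Σ(ρt)_known − 3340 × (depth of known layers): K_1 = 62211.76 − 3340×23.79 = −17246.84; K_2 = 0 − 3340×(0.905 + 0) = −3022.7.
Balance: K_1 = K_2 − x×(3340 − 2780), so x = (K_2 − K_1)/(3340 − 2780) = 14224.1/560 = 25.4 km.

25.4 km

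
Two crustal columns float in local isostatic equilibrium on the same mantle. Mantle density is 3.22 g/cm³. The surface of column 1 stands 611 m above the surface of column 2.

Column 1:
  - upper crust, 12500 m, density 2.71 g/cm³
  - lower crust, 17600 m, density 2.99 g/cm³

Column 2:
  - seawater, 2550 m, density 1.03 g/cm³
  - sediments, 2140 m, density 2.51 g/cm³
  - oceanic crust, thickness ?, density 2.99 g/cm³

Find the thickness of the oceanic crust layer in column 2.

5880 m

Take the compensation level at the base of the deeper column (depth z_c below the surface of column 1) and equate Σ ρ_i t_i down to z_c; mantle fills any gap and the z_c terms cancel.
Column 1: 12500×2.71 + 17600×2.99 + (z_c − 30100)×3.22
Column 2: 611×0 + 2550×1.03 + 2140×2.51 + x×2.99 + (z_c − 611 − 4690 − x)×3.22
The z_c×3.22 term appears on both sides and cancels. Collect the known terms of each column as K = Σ(ρt)_known − 3.22 × (depth of known layers): K_1 = 86499 − 3.22×30100 = −10423; K_2 = 7997.9 − 3.22×(611 + 4690) = −9071.32.
Balance: K_1 = K_2 − x×(3.22 − 2.99), so x = (K_2 − K_1)/(3.22 − 2.99) = 1351.68/0.23 = 5880 m.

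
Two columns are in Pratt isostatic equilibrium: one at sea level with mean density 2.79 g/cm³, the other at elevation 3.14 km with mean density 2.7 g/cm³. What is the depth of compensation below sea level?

94.2 km

ρ_ref D = ρ (D + h) → D (ρ_ref − ρ) = ρ h.
D = ρ h/(ρ_ref − ρ) = 2.7 × 3.14 km/(2.79 − 2.7) = 94.2 km.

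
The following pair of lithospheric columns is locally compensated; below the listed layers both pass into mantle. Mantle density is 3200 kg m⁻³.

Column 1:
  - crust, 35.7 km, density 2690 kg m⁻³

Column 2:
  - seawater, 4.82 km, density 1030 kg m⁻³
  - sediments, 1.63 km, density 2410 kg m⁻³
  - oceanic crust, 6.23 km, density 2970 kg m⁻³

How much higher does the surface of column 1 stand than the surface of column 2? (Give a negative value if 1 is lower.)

For any compensation level in the mantle, the mantle terms cancel and isostasy reduces to e = (Σt_1 − Σt_2) − (Σ(ρt)_1 − Σ(ρt)_2) / ρ_m.
Σt_1 = 35.7 km; Σt_2 = 12.68 km; Σ(ρt)_1 = 96033; Σ(ρt)_2 = 27396 (in km·kg m⁻³).
e = (35.7 − 12.68) − (96033 − 27396) / 3200 = 1.57 km.

1.57 km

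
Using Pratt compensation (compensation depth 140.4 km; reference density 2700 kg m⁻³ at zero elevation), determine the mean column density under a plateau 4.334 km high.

Pratt balance: ρ_ref D = ρ (D + h).
ρ = ρ_ref D/(D + h) = 2700 × 140.4 km/(140.4 km + 4.334 km) = 2620 kg m⁻³.

2620 kg m⁻³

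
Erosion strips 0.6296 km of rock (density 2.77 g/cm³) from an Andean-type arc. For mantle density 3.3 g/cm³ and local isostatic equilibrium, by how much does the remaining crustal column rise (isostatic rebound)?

Unloading: uplift u = e ρ_c/ρ_m = 0.6296 km × 2.77/3.3 = 0.528 km.

0.528 km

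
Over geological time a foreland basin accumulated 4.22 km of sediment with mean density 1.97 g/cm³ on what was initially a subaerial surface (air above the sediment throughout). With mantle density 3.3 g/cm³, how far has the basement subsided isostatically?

2.52 km

Subaerial load: s = t ρ_sed / ρ_m = 4.22 km × 1.97/3.3 = 2.52 km.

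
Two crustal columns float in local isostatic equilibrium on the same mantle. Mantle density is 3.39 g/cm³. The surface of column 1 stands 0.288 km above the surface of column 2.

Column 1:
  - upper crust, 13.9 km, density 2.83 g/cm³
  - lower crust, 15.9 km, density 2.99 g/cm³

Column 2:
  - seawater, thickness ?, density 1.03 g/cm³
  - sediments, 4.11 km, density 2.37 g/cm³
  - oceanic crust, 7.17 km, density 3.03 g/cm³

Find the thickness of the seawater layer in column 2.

2.71 km

Take the compensation level at the base of the deeper column (depth z_c below the surface of column 1) and equate Σ ρ_i t_i down to z_c; mantle fills any gap and the z_c terms cancel.
Column 1: 13.9×2.83 + 15.9×2.99 + (z_c − 29.8)×3.39
Column 2: 0.288×0 + x×1.03 + 4.11×2.37 + 7.17×3.03 + (z_c − 0.288 − 11.28 − x)×3.39
The z_c×3.39 term appears on both sides and cancels. Collect the known terms of each column as K = Σ(ρt)_known − 3.39 × (depth of known layers): K_1 = 86.878 − 3.39×29.8 = −14.144; K_2 = 31.4658 − 3.39×(0.288 + 11.28) = −7.74972.
Balance: K_1 = K_2 − x×(3.39 − 1.03), so x = (K_2 − K_1)/(3.39 − 1.03) = 6.39428/2.36 = 2.71 km.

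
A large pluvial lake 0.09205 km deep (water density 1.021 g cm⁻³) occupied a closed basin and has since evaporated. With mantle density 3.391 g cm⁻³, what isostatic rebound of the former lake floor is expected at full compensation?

0.0277 km

u = d ρ_w/ρ_m = 0.09205 km × 1.021/3.391 = 0.0277 km.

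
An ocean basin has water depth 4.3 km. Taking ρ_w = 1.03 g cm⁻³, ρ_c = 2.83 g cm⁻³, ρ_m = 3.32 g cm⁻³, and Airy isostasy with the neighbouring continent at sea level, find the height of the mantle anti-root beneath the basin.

15.8 km

For local isostatic compensation: replacing crust with seawater at the top is compensated by replacing crust with mantle at the base: d (ρ_c − ρ_w) = a (ρ_m − ρ_c).
a = d (ρ_c − ρ_w)/(ρ_m − ρ_c) = 4.3 km × 1.8/0.49 = 15.8 km.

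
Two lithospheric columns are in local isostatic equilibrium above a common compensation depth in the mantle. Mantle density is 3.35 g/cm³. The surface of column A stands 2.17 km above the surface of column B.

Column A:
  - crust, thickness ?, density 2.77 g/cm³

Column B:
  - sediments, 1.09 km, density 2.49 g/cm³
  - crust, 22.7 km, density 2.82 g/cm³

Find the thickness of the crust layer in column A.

Take the compensation level at the base of the deeper column (depth z_c below the surface of column A) and equate Σ ρ_i t_i down to z_c; mantle fills any gap and the z_c terms cancel.
Column A: x×2.77 + (z_c − 0 − x)×3.35
Column B: 2.17×0 + 1.09×2.49 + 22.7×2.82 + (z_c − 2.17 − 23.79)×3.35
The z_c×3.35 term appears on both sides and cancels. Collect the known terms of each column as K = Σ(ρt)_known − 3.35 × (depth of known layers): K_A = 0 − 3.35×0 = 0; K_B = 66.7281 − 3.35×(2.17 + 23.79) = −20.2379.
Balance: K_A − x×(3.35 − 2.77) = K_B, so x = (K_A − K_B)/(3.35 − 2.77) = 20.2379/0.58 = 34.9 km.

34.9 km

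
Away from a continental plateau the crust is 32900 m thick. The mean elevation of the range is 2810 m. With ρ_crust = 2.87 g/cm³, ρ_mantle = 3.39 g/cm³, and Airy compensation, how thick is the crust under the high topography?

51200 m

Root depth r = h ρ_c / (ρ_m − ρ_c) = 2810 m × 2.87 / 0.52 = 15510 m.
Total thickness = T + h + r = 32900 m + 2810 m + 15510 m = 51200 m.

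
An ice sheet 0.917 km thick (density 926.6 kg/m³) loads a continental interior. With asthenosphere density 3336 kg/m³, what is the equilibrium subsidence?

Equating mass per unit area of the two columns: the ice load ρ_ice t is balanced by mantle displaced below, ρ_m s.
s = t ρ_ice / ρ_m = 0.917 km × 926.6/3336 = 0.255 km.

0.255 km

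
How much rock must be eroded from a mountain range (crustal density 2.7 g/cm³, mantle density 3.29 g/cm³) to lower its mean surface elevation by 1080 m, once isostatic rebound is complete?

6020 m

Net drop Δ = e − u = e − e ρ_c/ρ_m = e (ρ_m − ρ_c)/ρ_m.
e = Δ ρ_m/(ρ_m − ρ_c) = 1080 m × 3.29/0.59 = 6020 m.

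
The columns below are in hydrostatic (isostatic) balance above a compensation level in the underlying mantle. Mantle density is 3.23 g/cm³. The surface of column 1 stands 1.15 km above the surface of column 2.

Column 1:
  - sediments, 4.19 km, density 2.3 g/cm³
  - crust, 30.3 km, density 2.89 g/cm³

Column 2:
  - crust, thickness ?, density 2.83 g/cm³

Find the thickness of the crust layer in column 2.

26.2 km

Take the compensation level at the base of the deeper column (depth z_c below the surface of column 1) and equate Σ ρ_i t_i down to z_c; mantle fills any gap and the z_c terms cancel.
Column 1: 4.19×2.3 + 30.3×2.89 + (z_c − 34.49)×3.23
Column 2: 1.15×0 + x×2.83 + (z_c − 1.15 − 0 − x)×3.23
The z_c×3.23 term appears on both sides and cancels. Collect the known terms of each column as K = Σ(ρt)_known − 3.23 × (depth of known layers): K_1 = 97.204 − 3.23×34.49 = −14.1987; K_2 = 0 − 3.23×(1.15 + 0) = −3.7145.
Balance: K_1 = K_2 − x×(3.23 − 2.83), so x = (K_2 − K_1)/(3.23 − 2.83) = 10.4842/0.4 = 26.2 km.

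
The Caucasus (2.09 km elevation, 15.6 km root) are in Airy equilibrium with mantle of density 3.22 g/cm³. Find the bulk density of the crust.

2.84 g/cm³

ρ_c h = (ρ_m − ρ_c) r → ρ_c (h + r) = ρ_m r → ρ_c = ρ_m r / (h + r).
ρ_c = 3.22 × 15.6 km / (2.09 km + 15.6 km) = 2.84 g/cm³.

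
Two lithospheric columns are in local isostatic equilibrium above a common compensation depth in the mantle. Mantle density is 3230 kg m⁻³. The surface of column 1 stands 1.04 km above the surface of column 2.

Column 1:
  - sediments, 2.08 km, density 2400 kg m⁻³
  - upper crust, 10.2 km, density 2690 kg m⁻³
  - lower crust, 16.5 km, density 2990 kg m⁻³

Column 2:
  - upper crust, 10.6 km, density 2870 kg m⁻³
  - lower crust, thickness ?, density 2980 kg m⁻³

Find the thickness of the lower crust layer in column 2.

16.1 km

Take the compensation level at the base of the deeper column (depth z_c below the surface of column 1) and equate Σ ρ_i t_i down to z_c; mantle fills any gap and the z_c terms cancel.
Column 1: 2.08×2400 + 10.2×2690 + 16.5×2990 + (z_c − 28.78)×3230
Column 2: 1.04×0 + 10.6×2870 + x×2980 + (z_c − 1.04 − 10.6 − x)×3230
The z_c×3230 term appears on both sides and cancels. Collect the known terms of each column as K = Σ(ρt)_known − 3230 × (depth of known layers): K_1 = 81765 − 3230×28.78 = −11194.4; K_2 = 30422 − 3230×(1.04 + 10.6) = −7175.2.
Balance: K_1 = K_2 − x×(3230 − 2980), so x = (K_2 − K_1)/(3230 − 2980) = 4019.2/250 = 16.1 km.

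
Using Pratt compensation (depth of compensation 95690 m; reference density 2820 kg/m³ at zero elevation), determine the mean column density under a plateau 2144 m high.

Pratt balance: ρ_ref D = ρ (D + h).
ρ = ρ_ref D/(D + h) = 2820 × 95690 m/(95690 m + 2144 m) = 2760 kg/m³.

2760 kg/m³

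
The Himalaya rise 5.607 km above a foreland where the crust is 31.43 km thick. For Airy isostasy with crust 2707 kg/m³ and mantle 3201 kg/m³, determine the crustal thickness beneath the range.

67.8 km

Root depth r = h ρ_c / (ρ_m − ρ_c) = 5.607 km × 2707 / 494 = 30.72 km.
Total thickness = T + h + r = 31.43 km + 5.607 km + 30.72 km = 67.8 km.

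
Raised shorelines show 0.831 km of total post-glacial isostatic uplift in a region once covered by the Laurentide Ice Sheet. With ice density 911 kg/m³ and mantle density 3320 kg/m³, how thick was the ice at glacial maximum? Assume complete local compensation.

u = t ρ_ice/ρ_m → t = u ρ_m/ρ_ice = 0.831 km × 3320/911 = 3.03 km.

3.03 km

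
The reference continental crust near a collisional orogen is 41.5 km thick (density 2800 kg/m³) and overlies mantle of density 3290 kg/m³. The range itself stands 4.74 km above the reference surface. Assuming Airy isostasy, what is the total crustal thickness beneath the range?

Root depth r = h ρ_c / (ρ_m − ρ_c) = 4.74 km × 2800 / 490 = 27.09 km.
Total thickness = T + h + r = 41.5 km + 4.74 km + 27.09 km = 73.3 km.

73.3 km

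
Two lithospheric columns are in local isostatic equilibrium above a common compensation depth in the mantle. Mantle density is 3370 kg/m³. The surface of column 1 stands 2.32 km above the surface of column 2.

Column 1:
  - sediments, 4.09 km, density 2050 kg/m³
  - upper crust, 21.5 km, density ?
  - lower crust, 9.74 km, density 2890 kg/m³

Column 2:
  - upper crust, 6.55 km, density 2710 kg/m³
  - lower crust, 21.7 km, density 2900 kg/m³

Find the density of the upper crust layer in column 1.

2800 kg/m³

Take the compensation level at the base of the deeper column (depth z_c below the surface of column 1) and equate Σ ρ_i t_i down to z_c; mantle fills any gap and the z_c terms cancel.
Column 1: 4.09×2050 + 21.5×ρ + 9.74×2890 + (z_c − 35.33)×3370
Column 2: 2.32×0 + 6.55×2710 + 21.7×2900 + (z_c − 2.32 − 28.25)×3370
The z_c×3370 term appears on both sides and cancels. Collect the known terms of each column as K = Σ(ρt)_known − 3370 × (depth of known layers): K_1 = 36533.1 − 3370×35.33 = −82529; K_2 = 80680.5 − 3370×(2.32 + 28.25) = −22340.4.
Balance: K_1 + 21.5×ρ = K_2, so ρ = (K_2 − K_1)/21.5 = 60188.6/21.5 = 2800 kg/m³.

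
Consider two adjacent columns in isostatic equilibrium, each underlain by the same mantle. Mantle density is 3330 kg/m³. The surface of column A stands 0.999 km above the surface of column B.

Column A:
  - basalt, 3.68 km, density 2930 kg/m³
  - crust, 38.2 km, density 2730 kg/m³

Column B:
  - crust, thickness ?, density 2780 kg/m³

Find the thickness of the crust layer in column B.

Take the compensation level at the base of the deeper column (depth z_c below the surface of column A) and equate Σ ρ_i t_i down to z_c; mantle fills any gap and the z_c terms cancel.
Column A: 3.68×2930 + 38.2×2730 + (z_c − 41.88)×3330
Column B: 0.999×0 + x×2780 + (z_c − 0.999 − 0 − x)×3330
The z_c×3330 term appears on both sides and cancels. Collect the known terms of each column as K = Σ(ρt)_known − 3330 × (depth of known layers): K_A = 115068.4 − 3330×41.88 = −24392; K_B = 0 − 3330×(0.999 + 0) = −3326.67.
Balance: K_A = K_B − x×(3330 − 2780), so x = (K_B − K_A)/(3330 − 2780) = 21065.3/550 = 38.3 km.

38.3 km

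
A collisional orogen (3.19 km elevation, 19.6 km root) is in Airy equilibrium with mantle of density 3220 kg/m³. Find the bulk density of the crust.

ρ_c h = (ρ_m − ρ_c) r → ρ_c (h + r) = ρ_m r → ρ_c = ρ_m r / (h + r).
ρ_c = 3220 × 19.6 km / (3.19 km + 19.6 km) = 2770 kg/m³.

2770 kg/m³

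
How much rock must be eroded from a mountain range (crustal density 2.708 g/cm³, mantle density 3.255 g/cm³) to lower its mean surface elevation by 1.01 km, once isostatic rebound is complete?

6.01 km

Net drop Δ = e − u = e − e ρ_c/ρ_m = e (ρ_m − ρ_c)/ρ_m.
e = Δ ρ_m/(ρ_m − ρ_c) = 1.01 km × 3.255/0.547 = 6.01 km.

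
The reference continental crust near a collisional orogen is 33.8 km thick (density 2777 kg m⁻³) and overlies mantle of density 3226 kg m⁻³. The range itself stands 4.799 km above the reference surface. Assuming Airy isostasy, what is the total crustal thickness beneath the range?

Root depth r = h ρ_c / (ρ_m − ρ_c) = 4.799 km × 2777 / 449 = 29.68 km.
Total thickness = T + h + r = 33.8 km + 4.799 km + 29.68 km = 68.3 km.

68.3 km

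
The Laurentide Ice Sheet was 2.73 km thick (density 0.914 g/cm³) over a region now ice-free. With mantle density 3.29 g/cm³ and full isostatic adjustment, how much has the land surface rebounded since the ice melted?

0.758 km

Removing the load lets mantle flow back in; uplift u satisfies ρ_ice t = ρ_m u.
u = t ρ_ice/ρ_m = 2.73 km × 0.914/3.29 = 0.758 km.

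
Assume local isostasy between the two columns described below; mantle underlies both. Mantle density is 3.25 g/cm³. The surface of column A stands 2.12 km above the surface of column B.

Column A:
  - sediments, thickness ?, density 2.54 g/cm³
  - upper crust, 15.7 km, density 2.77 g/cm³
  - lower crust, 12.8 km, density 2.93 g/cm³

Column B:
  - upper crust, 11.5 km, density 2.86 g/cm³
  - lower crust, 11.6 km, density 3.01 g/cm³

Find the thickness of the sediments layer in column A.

Take the compensation level at the base of the deeper column (depth z_c below the surface of column A) and equate Σ ρ_i t_i down to z_c; mantle fills any gap and the z_c terms cancel.
Column A: x×2.54 + 15.7×2.77 + 12.8×2.93 + (z_c − 28.5 − x)×3.25
Column B: 2.12×0 + 11.5×2.86 + 11.6×3.01 + (z_c − 2.12 − 23.1)×3.25
The z_c×3.25 term appears on both sides and cancels. Collect the known terms of each column as K = Σ(ρt)_known − 3.25 × (depth of known layers): K_A = 80.993 − 3.25×28.5 = −11.632; K_B = 67.806 − 3.25×(2.12 + 23.1) = −14.159.
Balance: K_A − x×(3.25 − 2.54) = K_B, so x = (K_A − K_B)/(3.25 − 2.54) = 2.527/0.71 = 3.56 km.

3.56 km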